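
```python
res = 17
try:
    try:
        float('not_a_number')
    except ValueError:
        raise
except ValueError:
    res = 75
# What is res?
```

Step-by-step execution trace:
1. Inner try: `float('not_a_number')` raises ValueError.
2. Inner `except ValueError` matches; bare `raise` re-raises the same ValueError.
3. Outer `except ValueError` matches → res = 75.
Result: 75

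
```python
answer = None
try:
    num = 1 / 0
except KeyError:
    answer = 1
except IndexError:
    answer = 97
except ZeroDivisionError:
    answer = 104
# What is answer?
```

Step-by-step execution trace:
1. `num = 1 / 0` raises ZeroDivisionError.
2. `except KeyError` does not match ZeroDivisionError; skipped.
3. `except IndexError` does not match ZeroDivisionError; skipped.
4. `except ZeroDivisionError` matches → answer = 104.
Result: 104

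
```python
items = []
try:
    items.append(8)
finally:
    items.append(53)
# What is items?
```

Step-by-step execution trace:
1. try: `items.append(8)` → items = [8].
2. The try body completes without raising.
3. finally always runs: `items.append(53)` → items = [8, 53].
Result: [8, 53]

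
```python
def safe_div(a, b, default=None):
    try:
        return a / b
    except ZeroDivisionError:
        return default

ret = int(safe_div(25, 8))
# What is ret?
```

Step-by-step execution trace:
1. `safe_div(25, 8)` enters try: `return 25 / 8` → returns 3.125. No exception raised.
2. `except ZeroDivisionError` is skipped.
3. `int(3.125)` → 3 → ret = 3.
Result: 3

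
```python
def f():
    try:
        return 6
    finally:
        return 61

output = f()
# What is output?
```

Step-by-step execution trace:
1. `f()` enters try: `return 6` sets pending return value 6.
2. Before returning, `finally: return 61` runs and overrides the pending return.
3. f() returns 61 → output = 61.
Result: 61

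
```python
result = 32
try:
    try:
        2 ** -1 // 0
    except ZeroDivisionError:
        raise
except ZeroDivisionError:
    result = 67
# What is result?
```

Step-by-step execution trace:
1. Inner try: `2 ** -1 // 0` raises ZeroDivisionError.
2. Inner `except ZeroDivisionError` matches; bare `raise` re-raises the same ZeroDivisionError.
3. Outer `except ZeroDivisionError` matches → result = 67.
Result: 67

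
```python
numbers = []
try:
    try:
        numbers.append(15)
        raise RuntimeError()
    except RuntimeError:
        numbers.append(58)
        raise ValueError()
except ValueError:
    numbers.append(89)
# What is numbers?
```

Step-by-step execution trace:
1. Inner try: `numbers.append(15)` → numbers = [15].
2. `raise RuntimeError()` raises RuntimeError.
3. Inner `except RuntimeError` matches → `numbers.append(58)` → numbers = [15, 58].
4. `raise ValueError()` raises ValueError; propagates to outer try.
5. Outer `except ValueError` matches → `numbers.append(89)` → numbers = [15, 58, 89].
Result: [15, 58, 89]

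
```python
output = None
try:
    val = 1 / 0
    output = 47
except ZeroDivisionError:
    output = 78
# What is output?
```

Step-by-step execution trace:
1. `val = 1 / 0` raises ZeroDivisionError.
2. `output = 47` is not reached.
3. `except ZeroDivisionError` matches → output = 78.
Result: 78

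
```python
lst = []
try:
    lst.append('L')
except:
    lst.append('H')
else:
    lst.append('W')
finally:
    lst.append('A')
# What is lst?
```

Step-by-step execution trace:
1. try: `lst.append('L')` → lst = ['L']. No exception raised.
2. `except` is skipped.
3. `else` runs: `lst.append('W')` → lst = ['L', 'W'].
4. `finally` always runs: `lst.append('A')` → lst = ['L', 'W', 'A'].
Result: ['L', 'W', 'A']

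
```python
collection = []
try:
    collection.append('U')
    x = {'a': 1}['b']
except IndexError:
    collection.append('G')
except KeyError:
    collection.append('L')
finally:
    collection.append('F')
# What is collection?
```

Step-by-step execution trace:
1. try: `collection.append('U')` → collection = ['U'].
2. `x = {'a': 1}['b']` raises KeyError.
3. `except IndexError` does not match KeyError; skipped.
4. `except KeyError` matches → `collection.append('L')` → collection = ['U', 'L'].
5. finally always runs: `collection.append('F')` → collection = ['U', 'L', 'F'].
Result: ['U', 'L', 'F']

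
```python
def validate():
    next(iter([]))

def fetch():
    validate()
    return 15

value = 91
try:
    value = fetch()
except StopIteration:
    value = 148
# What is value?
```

Step-by-step execution trace:
1. value starts at 91.
2. try: `fetch()` calls `validate()`.
3. `validate()` evaluates `next(iter([]))`, which raises StopIteration; it propagates through fetch (uncaught).
4. `return 15` in fetch is not reached; the assignment to value does not complete.
5. `except StopIteration` matches → value = 148.
Result: 148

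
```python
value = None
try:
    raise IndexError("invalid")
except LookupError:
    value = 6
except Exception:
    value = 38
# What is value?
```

Step-by-step execution trace:
1. `raise IndexError(...)` raises IndexError.
2. `except LookupError` matches (IndexError is a subclass of LookupError) → value = 6.
3. `except Exception` is not reached.
Result: 6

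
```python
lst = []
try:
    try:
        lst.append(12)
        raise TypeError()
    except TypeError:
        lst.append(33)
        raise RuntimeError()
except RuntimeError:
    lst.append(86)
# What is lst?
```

Step-by-step execution trace:
1. Inner try: `lst.append(12)` → lst = [12].
2. `raise TypeError()` raises TypeError.
3. Inner `except TypeError` matches → `lst.append(33)` → lst = [12, 33].
4. `raise RuntimeError()` raises RuntimeError; propagates to outer try.
5. Outer `except RuntimeError` matches → `lst.append(86)` → lst = [12, 33, 86].
Result: [12, 33, 86]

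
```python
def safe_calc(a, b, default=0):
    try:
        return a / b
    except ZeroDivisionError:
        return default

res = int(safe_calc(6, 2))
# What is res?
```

Step-by-step execution trace:
1. `safe_calc(6, 2)` enters try: `return 6 / 2` → returns 3.0. No exception raised.
2. `except ZeroDivisionError` is skipped.
3. `int(3.0)` → 3 → res = 3.
Result: 3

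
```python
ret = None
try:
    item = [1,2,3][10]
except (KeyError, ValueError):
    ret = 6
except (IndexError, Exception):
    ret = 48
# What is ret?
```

Step-by-step execution trace:
1. `item = [1,2,3][10]` raises IndexError.
2. `except (KeyError, ValueError)` does not match IndexError; skipped.
3. `except (IndexError, Exception)` matches (IndexError is in the tuple) → ret = 48.
Result: 48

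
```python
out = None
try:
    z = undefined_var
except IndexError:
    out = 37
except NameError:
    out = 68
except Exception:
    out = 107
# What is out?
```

Step-by-step execution trace:
1. `z = undefined_var` raises NameError.
2. `except IndexError` does not match NameError; skipped.
3. `except NameError` matches → out = 68.
4. Remaining except clauses are skipped.
Result: 68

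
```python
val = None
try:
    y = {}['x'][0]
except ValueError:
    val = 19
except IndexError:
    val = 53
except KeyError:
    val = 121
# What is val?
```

Step-by-step execution trace:
1. `y = {}['x'][0]` raises KeyError.
2. `except ValueError` does not match KeyError; skipped.
3. `except IndexError` does not match KeyError; skipped.
4. `except KeyError` matches → val = 121.
Result: 121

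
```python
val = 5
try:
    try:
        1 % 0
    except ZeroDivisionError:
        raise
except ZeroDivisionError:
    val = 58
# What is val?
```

Step-by-step execution trace:
1. Inner try: `1 % 0` raises ZeroDivisionError.
2. Inner `except ZeroDivisionError` matches; bare `raise` re-raises the same ZeroDivisionError.
3. Outer `except ZeroDivisionError` matches → val = 58.
Result: 58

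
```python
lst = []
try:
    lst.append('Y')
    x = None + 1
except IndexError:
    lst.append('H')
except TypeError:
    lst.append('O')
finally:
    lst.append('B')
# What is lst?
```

Step-by-step execution trace:
1. try: `lst.append('Y')` → lst = ['Y'].
2. `x = None + 1` raises TypeError.
3. `except IndexError` does not match TypeError; skipped.
4. `except TypeError` matches → `lst.append('O')` → lst = ['Y', 'O'].
5. finally always runs: `lst.append('B')` → lst = ['Y', 'O', 'B'].
Result: ['Y', 'O', 'B']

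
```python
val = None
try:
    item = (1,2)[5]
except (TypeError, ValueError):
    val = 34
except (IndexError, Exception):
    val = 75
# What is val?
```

Step-by-step execution trace:
1. `item = (1,2)[5]` raises IndexError.
2. `except (TypeError, ValueError)` does not match IndexError; skipped.
3. `except (IndexError, Exception)` matches (IndexError is in the tuple) → val = 75.
Result: 75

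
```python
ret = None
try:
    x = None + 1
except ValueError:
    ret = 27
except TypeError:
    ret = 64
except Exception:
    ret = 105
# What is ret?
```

Step-by-step execution trace:
1. `x = None + 1` raises TypeError.
2. `except ValueError` does not match TypeError; skipped.
3. `except TypeError` matches → ret = 64.
4. Remaining except clauses are skipped.
Result: 64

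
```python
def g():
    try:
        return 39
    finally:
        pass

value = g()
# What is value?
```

Step-by-step execution trace:
1. `g()` enters try: `return 39` sets pending return value 39.
2. Before returning, `finally: pass` runs (no effect).
3. g() returns 39 → value = 39.
Result: 39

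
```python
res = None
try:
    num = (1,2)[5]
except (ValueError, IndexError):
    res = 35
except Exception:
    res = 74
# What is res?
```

Step-by-step execution trace:
1. `num = (1,2)[5]` raises IndexError.
2. `except (ValueError, IndexError)` matches (IndexError is in the tuple) → res = 35.
3. `except Exception` is not reached.
Result: 35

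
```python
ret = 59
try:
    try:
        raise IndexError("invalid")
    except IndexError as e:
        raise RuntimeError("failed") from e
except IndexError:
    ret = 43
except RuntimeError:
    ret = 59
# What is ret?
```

Step-by-step execution trace:
1. Inner try raises IndexError; inner `except IndexError as e` catches it.
2. `raise RuntimeError(...) from e` raises RuntimeError (IndexError is attached as __cause__, but only RuntimeError is active).
3. Outer `except IndexError` does not match RuntimeError; skipped.
4. Outer `except RuntimeError` matches → ret = 59.
Result: 59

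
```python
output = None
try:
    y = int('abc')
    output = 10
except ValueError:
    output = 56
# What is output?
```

Step-by-step execution trace:
1. `y = int('abc')` raises ValueError.
2. `output = 10` is not reached.
3. `except ValueError` matches → output = 56.
Result: 56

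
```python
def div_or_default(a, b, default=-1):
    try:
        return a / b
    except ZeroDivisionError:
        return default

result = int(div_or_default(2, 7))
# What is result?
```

Step-by-step execution trace:
1. `div_or_default(2, 7)` enters try: `return 2 / 7` → returns 0.2857142857142857. No exception raised.
2. `except ZeroDivisionError` is skipped.
3. `int(0.2857142857142857)` → 0 → result = 0.
Result: 0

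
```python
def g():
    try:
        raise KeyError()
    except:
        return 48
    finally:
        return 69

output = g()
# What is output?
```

Step-by-step execution trace:
1. `g()` enters try: `raise KeyError()` raises KeyError.
2. bare `except` matches → `return 48` sets pending return value 48.
3. Before returning, `finally: return 69` runs and overrides the pending return.
4. g() returns 69 → output = 69.
Result: 69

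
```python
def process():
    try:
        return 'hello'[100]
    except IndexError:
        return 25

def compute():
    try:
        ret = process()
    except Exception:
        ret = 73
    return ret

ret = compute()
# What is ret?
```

Step-by-step execution trace:
1. `compute()` calls `process()`.
2. In process: `'hello'[100]` raises IndexError; `except IndexError` catches it → returns 25.
3. In compute: `ret = process()` → ret = 25. No exception reaches compute.
4. `except Exception` is skipped; compute returns 25.
5. ret = 25.
Result: 25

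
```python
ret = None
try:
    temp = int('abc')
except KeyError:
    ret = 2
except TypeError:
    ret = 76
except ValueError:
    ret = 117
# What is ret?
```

Step-by-step execution trace:
1. `temp = int('abc')` raises ValueError.
2. `except KeyError` does not match ValueError; skipped.
3. `except TypeError` does not match ValueError; skipped.
4. `except ValueError` matches → ret = 117.
Result: 117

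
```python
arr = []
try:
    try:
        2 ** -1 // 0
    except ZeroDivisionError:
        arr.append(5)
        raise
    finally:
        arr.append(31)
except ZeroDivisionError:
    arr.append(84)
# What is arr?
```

Step-by-step execution trace:
1. Inner try: `2 ** -1 // 0` raises ZeroDivisionError.
2. Inner `except ZeroDivisionError` matches → `arr.append(5)` → arr = [5].
3. bare `raise` re-raises ZeroDivisionError.
4. Inner `finally` runs during unwinding: `arr.append(31)` → arr = [5, 31].
5. Outer `except ZeroDivisionError` matches → `arr.append(84)` → arr = [5, 31, 84].
Result: [5, 31, 84]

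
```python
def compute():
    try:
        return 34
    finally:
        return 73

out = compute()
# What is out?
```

Step-by-step execution trace:
1. `compute()` enters try: `return 34` sets pending return value 34.
2. Before returning, `finally: return 73` runs and overrides the pending return.
3. compute() returns 73 → out = 73.
Result: 73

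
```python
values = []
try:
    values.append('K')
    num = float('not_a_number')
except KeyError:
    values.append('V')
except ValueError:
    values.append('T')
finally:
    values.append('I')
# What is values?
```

Step-by-step execution trace:
1. try: `values.append('K')` → values = ['K'].
2. `num = float('not_a_number')` raises ValueError.
3. `except KeyError` does not match ValueError; skipped.
4. `except ValueError` matches → `values.append('T')` → values = ['K', 'T'].
5. finally always runs: `values.append('I')` → values = ['K', 'T', 'I'].
Result: ['K', 'T', 'I']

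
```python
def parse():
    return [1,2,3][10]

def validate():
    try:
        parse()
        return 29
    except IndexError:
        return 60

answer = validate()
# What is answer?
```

Step-by-step execution trace:
1. `validate()` calls `parse()`.
2. `parse()` evaluates `[1,2,3][10]`, which raises IndexError; it propagates to the caller.
3. `return 29` is not reached.
4. `except IndexError` in validate matches → returns 60.
5. answer = 60.
Result: 60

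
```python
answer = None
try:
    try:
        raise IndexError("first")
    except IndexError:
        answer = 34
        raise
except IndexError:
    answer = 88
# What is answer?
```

Step-by-step execution trace:
1. Inner try: `raise IndexError("first")` raises IndexError.
2. Inner `except IndexError` matches → answer = 34.
3. bare `raise` re-raises the same IndexError.
4. Outer `except IndexError` matches → answer = 88.
Result: 88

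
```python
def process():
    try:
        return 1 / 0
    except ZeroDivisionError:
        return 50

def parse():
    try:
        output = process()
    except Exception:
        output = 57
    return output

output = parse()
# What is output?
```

Step-by-step execution trace:
1. `parse()` calls `process()`.
2. In process: `1 / 0` raises ZeroDivisionError; `except ZeroDivisionError` catches it → returns 50.
3. In parse: `output = process()` → output = 50. No exception reaches parse.
4. `except Exception` is skipped; parse returns 50.
5. output = 50.
Result: 50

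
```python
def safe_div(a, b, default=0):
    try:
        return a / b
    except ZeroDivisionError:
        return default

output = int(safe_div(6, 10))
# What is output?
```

Step-by-step execution trace:
1. `safe_div(6, 10)` enters try: `return 6 / 10` → returns 0.6. No exception raised.
2. `except ZeroDivisionError` is skipped.
3. `int(0.6)` → 0 → output = 0.
Result: 0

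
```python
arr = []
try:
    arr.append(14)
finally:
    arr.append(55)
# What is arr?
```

Step-by-step execution trace:
1. try: `arr.append(14)` → arr = [14].
2. The try body completes without raising.
3. finally always runs: `arr.append(55)` → arr = [14, 55].
Result: [14, 55]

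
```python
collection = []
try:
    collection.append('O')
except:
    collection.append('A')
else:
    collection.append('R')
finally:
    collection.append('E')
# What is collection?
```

Step-by-step execution trace:
1. try: `collection.append('O')` → collection = ['O']. No exception raised.
2. `except` is skipped.
3. `else` runs: `collection.append('R')` → collection = ['O', 'R'].
4. `finally` always runs: `collection.append('E')` → collection = ['O', 'R', 'E'].
Result: ['O', 'R', 'E']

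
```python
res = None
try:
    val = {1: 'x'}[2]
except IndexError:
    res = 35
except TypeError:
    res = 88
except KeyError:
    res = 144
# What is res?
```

Step-by-step execution trace:
1. `val = {1: 'x'}[2]` raises KeyError.
2. `except IndexError` does not match KeyError; skipped.
3. `except TypeError` does not match KeyError; skipped.
4. `except KeyError` matches → res = 144.
Result: 144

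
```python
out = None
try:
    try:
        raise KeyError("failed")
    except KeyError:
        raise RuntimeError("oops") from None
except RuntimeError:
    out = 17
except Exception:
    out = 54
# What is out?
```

Step-by-step execution trace:
1. Inner try raises KeyError; inner `except KeyError` catches it.
2. `raise RuntimeError(...) from None` raises RuntimeError (from None suppresses __context__, but the active exception is still RuntimeError).
3. Outer `except RuntimeError` matches → out = 17.
4. `except Exception` is not reached.
Result: 17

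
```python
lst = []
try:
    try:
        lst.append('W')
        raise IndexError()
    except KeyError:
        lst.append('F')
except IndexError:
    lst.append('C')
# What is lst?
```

Step-by-step execution trace:
1. Inner try: `lst.append('W')` → lst = ['W'].
2. `raise IndexError()` raises IndexError.
3. Inner `except KeyError` does not match IndexError; exception propagates to outer try.
4. Outer `except IndexError` matches → `lst.append('C')` → lst = ['W', 'C'].
Result: ['W', 'C']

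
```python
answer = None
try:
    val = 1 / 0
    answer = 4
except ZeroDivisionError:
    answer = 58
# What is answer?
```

Step-by-step execution trace:
1. `val = 1 / 0` raises ZeroDivisionError.
2. `answer = 4` is not reached.
3. `except ZeroDivisionError` matches → answer = 58.
Result: 58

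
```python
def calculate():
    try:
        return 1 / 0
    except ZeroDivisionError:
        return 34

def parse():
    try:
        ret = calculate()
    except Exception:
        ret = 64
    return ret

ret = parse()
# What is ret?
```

Step-by-step execution trace:
1. `parse()` calls `calculate()`.
2. In calculate: `1 / 0` raises ZeroDivisionError; `except ZeroDivisionError` catches it → returns 34.
3. In parse: `ret = calculate()` → ret = 34. No exception reaches parse.
4. `except Exception` is skipped; parse returns 34.
5. ret = 34.
Result: 34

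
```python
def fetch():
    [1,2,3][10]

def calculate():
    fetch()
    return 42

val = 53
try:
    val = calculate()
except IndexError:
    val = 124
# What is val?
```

Step-by-step execution trace:
1. val starts at 53.
2. try: `calculate()` calls `fetch()`.
3. `fetch()` evaluates `[1,2,3][10]`, which raises IndexError; it propagates through calculate (uncaught).
4. `return 42` in calculate is not reached; the assignment to val does not complete.
5. `except IndexError` matches → val = 124.
Result: 124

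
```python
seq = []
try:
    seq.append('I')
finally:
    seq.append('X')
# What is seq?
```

Step-by-step execution trace:
1. try: `seq.append('I')` → seq = ['I'].
2. The try body completes without raising.
3. finally always runs: `seq.append('X')` → seq = ['I', 'X'].
Result: ['I', 'X']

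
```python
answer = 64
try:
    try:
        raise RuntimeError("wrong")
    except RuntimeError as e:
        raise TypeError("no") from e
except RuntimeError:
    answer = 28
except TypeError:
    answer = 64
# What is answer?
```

Step-by-step execution trace:
1. Inner try raises RuntimeError; inner `except RuntimeError as e` catches it.
2. `raise TypeError(...) from e` raises TypeError (RuntimeError is attached as __cause__, but only TypeError is active).
3. Outer `except RuntimeError` does not match TypeError; skipped.
4. Outer `except TypeError` matches → answer = 64.
Result: 64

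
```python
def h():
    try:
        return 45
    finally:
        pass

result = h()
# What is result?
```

Step-by-step execution trace:
1. `h()` enters try: `return 45` sets pending return value 45.
2. Before returning, `finally: pass` runs (no effect).
3. h() returns 45 → result = 45.
Result: 45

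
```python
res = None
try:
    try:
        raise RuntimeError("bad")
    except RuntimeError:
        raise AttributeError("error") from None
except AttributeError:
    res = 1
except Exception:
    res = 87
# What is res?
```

Step-by-step execution trace:
1. Inner try raises RuntimeError; inner `except RuntimeError` catches it.
2. `raise AttributeError(...) from None` raises AttributeError (from None suppresses __context__, but the active exception is still AttributeError).
3. Outer `except AttributeError` matches → res = 1.
4. `except Exception` is not reached.
Result: 1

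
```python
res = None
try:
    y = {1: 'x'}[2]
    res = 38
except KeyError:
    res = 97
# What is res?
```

Step-by-step execution trace:
1. `y = {1: 'x'}[2]` raises KeyError.
2. `res = 38` is not reached.
3. `except KeyError` matches → res = 97.
Result: 97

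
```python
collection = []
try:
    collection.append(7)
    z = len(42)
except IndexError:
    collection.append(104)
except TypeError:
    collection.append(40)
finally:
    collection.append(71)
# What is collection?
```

Step-by-step execution trace:
1. try: `collection.append(7)` → collection = [7].
2. `z = len(42)` raises TypeError.
3. `except IndexError` does not match TypeError; skipped.
4. `except TypeError` matches → `collection.append(40)` → collection = [7, 40].
5. finally always runs: `collection.append(71)` → collection = [7, 40, 71].
Result: [7, 40, 71]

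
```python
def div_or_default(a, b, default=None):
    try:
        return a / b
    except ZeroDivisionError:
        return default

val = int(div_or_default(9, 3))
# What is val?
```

Step-by-step execution trace:
1. `div_or_default(9, 3)` enters try: `return 9 / 3` → returns 3.0. No exception raised.
2. `except ZeroDivisionError` is skipped.
3. `int(3.0)` → 3 → val = 3.
Result: 3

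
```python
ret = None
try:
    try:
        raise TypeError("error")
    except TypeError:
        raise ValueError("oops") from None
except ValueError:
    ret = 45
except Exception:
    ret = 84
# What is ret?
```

Step-by-step execution trace:
1. Inner try raises TypeError; inner `except TypeError` catches it.
2. `raise ValueError(...) from None` raises ValueError (from None suppresses __context__, but the active exception is still ValueError).
3. Outer `except ValueError` matches → ret = 45.
4. `except Exception` is not reached.
Result: 45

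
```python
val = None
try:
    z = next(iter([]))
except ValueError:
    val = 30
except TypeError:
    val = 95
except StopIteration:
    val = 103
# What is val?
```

Step-by-step execution trace:
1. `z = next(iter([]))` raises StopIteration.
2. `except ValueError` does not match StopIteration; skipped.
3. `except TypeError` does not match StopIteration; skipped.
4. `except StopIteration` matches → val = 103.
Result: 103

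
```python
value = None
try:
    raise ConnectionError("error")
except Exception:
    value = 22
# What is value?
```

Step-by-step execution trace:
1. `raise ConnectionError(...)` raises ConnectionError.
2. `except Exception` matches (ConnectionError is a subclass of Exception) → value = 22.
Result: 22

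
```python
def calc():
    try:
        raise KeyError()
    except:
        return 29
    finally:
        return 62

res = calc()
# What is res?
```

Step-by-step execution trace:
1. `calc()` enters try: `raise KeyError()` raises KeyError.
2. bare `except` matches → `return 29` sets pending return value 29.
3. Before returning, `finally: return 62` runs and overrides the pending return.
4. calc() returns 62 → res = 62.
Result: 62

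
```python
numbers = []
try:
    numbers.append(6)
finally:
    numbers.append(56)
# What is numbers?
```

Step-by-step execution trace:
1. try: `numbers.append(6)` → numbers = [6].
2. The try body completes without raising.
3. finally always runs: `numbers.append(56)` → numbers = [6, 56].
Result: [6, 56]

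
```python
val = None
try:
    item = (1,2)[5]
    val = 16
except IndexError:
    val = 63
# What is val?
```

Step-by-step execution trace:
1. `item = (1,2)[5]` raises IndexError.
2. `val = 16` is not reached.
3. `except IndexError` matches → val = 63.
Result: 63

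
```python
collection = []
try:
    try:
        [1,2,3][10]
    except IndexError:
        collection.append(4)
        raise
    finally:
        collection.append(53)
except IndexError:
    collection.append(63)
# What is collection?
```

Step-by-step execution trace:
1. Inner try: `[1,2,3][10]` raises IndexError.
2. Inner `except IndexError` matches → `collection.append(4)` → collection = [4].
3. bare `raise` re-raises IndexError.
4. Inner `finally` runs during unwinding: `collection.append(53)` → collection = [4, 53].
5. Outer `except IndexError` matches → `collection.append(63)` → collection = [4, 53, 63].
Result: [4, 53, 63]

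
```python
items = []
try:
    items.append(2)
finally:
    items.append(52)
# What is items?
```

Step-by-step execution trace:
1. try: `items.append(2)` → items = [2].
2. The try body completes without raising.
3. finally always runs: `items.append(52)` → items = [2, 52].
Result: [2, 52]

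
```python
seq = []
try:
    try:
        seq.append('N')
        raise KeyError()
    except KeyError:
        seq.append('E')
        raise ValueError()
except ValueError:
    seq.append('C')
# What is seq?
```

Step-by-step execution trace:
1. Inner try: `seq.append('N')` → seq = ['N'].
2. `raise KeyError()` raises KeyError.
3. Inner `except KeyError` matches → `seq.append('E')` → seq = ['N', 'E'].
4. `raise ValueError()` raises ValueError; propagates to outer try.
5. Outer `except ValueError` matches → `seq.append('C')` → seq = ['N', 'E', 'C'].
Result: ['N', 'E', 'C']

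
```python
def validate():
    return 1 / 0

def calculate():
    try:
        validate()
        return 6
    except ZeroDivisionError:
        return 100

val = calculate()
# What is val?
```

Step-by-step execution trace:
1. `calculate()` calls `validate()`.
2. `validate()` evaluates `1 / 0`, which raises ZeroDivisionError; it propagates to the caller.
3. `return 6` is not reached.
4. `except ZeroDivisionError` in calculate matches → returns 100.
5. val = 100.
Result: 100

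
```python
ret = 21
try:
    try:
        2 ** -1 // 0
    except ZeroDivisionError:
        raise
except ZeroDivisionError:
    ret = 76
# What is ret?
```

Step-by-step execution trace:
1. Inner try: `2 ** -1 // 0` raises ZeroDivisionError.
2. Inner `except ZeroDivisionError` matches; bare `raise` re-raises the same ZeroDivisionError.
3. Outer `except ZeroDivisionError` matches → ret = 76.
Result: 76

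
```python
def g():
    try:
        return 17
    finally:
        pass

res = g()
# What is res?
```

Step-by-step execution trace:
1. `g()` enters try: `return 17` sets pending return value 17.
2. Before returning, `finally: pass` runs (no effect).
3. g() returns 17 → res = 17.
Result: 17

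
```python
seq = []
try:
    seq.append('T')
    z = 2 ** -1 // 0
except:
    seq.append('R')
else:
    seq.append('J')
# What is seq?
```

Step-by-step execution trace:
1. try: `seq.append('T')` → seq = ['T'].
2. `z = 2 ** -1 // 0` raises ZeroDivisionError.
3. bare `except` matches → `seq.append('R')` → seq = ['T', 'R'].
4. `else` is skipped (an exception was raised).
Result: ['T', 'R']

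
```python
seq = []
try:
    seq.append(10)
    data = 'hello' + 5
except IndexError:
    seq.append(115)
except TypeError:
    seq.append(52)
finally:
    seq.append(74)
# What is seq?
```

Step-by-step execution trace:
1. try: `seq.append(10)` → seq = [10].
2. `data = 'hello' + 5` raises TypeError.
3. `except IndexError` does not match TypeError; skipped.
4. `except TypeError` matches → `seq.append(52)` → seq = [10, 52].
5. finally always runs: `seq.append(74)` → seq = [10, 52, 74].
Result: [10, 52, 74]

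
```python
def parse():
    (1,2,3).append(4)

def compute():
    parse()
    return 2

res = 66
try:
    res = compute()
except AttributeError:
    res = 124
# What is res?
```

Step-by-step execution trace:
1. res starts at 66.
2. try: `compute()` calls `parse()`.
3. `parse()` evaluates `(1,2,3).append(4)`, which raises AttributeError; it propagates through compute (uncaught).
4. `return 2` in compute is not reached; the assignment to res does not complete.
5. `except AttributeError` matches → res = 124.
Result: 124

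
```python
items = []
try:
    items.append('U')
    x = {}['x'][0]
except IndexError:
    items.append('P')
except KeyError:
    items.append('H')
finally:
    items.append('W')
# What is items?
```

Step-by-step execution trace:
1. try: `items.append('U')` → items = ['U'].
2. `x = {}['x'][0]` raises KeyError.
3. `except IndexError` does not match KeyError; skipped.
4. `except KeyError` matches → `items.append('H')` → items = ['U', 'H'].
5. finally always runs: `items.append('W')` → items = ['U', 'H', 'W'].
Result: ['U', 'H', 'W']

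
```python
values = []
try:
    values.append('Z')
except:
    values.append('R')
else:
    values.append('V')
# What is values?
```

Step-by-step execution trace:
1. try: `values.append('Z')` → values = ['Z']. No exception raised.
2. `except` is skipped.
3. `else` runs (try completed without exception): `values.append('V')` → values = ['Z', 'V'].
Result: ['Z', 'V']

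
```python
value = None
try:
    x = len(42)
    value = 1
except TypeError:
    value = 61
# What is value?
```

Step-by-step execution trace:
1. `x = len(42)` raises TypeError.
2. `value = 1` is not reached.
3. `except TypeError` matches → value = 61.
Result: 61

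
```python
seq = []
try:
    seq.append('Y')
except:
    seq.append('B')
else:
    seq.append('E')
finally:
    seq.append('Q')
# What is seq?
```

Step-by-step execution trace:
1. try: `seq.append('Y')` → seq = ['Y']. No exception raised.
2. `except` is skipped.
3. `else` runs: `seq.append('E')` → seq = ['Y', 'E'].
4. `finally` always runs: `seq.append('Q')` → seq = ['Y', 'E', 'Q'].
Result: ['Y', 'E', 'Q']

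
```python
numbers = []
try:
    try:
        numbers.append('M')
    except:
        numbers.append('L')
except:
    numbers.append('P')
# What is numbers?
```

Step-by-step execution trace:
1. Inner try: `numbers.append('M')` → numbers = ['M']. No exception raised.
2. Inner `except` is skipped.
3. Inner try completes normally; outer `except` is skipped.
Result: ['M']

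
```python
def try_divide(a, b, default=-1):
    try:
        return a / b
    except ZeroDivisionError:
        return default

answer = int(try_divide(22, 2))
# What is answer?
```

Step-by-step execution trace:
1. `try_divide(22, 2)` enters try: `return 22 / 2` → returns 11.0. No exception raised.
2. `except ZeroDivisionError` is skipped.
3. `int(11.0)` → 11 → answer = 11.
Result: 11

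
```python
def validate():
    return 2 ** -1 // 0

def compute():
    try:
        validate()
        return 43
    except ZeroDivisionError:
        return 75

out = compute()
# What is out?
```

Step-by-step execution trace:
1. `compute()` calls `validate()`.
2. `validate()` evaluates `2 ** -1 // 0`, which raises ZeroDivisionError; it propagates to the caller.
3. `return 43` is not reached.
4. `except ZeroDivisionError` in compute matches → returns 75.
5. out = 75.
Result: 75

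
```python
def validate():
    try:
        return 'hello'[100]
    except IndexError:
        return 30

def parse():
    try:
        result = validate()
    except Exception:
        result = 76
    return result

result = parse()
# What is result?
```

Step-by-step execution trace:
1. `parse()` calls `validate()`.
2. In validate: `'hello'[100]` raises IndexError; `except IndexError` catches it → returns 30.
3. In parse: `result = validate()` → result = 30. No exception reaches parse.
4. `except Exception` is skipped; parse returns 30.
5. result = 30.
Result: 30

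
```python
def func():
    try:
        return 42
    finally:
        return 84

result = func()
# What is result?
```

Step-by-step execution trace:
1. `func()` enters try: `return 42` sets pending return value 42.
2. Before returning, `finally: return 84` runs and overrides the pending return.
3. func() returns 84 → result = 84.
Result: 84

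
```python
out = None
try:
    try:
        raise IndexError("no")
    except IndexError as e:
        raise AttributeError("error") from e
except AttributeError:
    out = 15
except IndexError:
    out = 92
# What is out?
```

Step-by-step execution trace:
1. Inner try raises IndexError; inner `except IndexError as e` catches it.
2. `raise AttributeError(...) from e` raises AttributeError (IndexError is attached as __cause__, but only AttributeError is active).
3. Outer `except AttributeError` matches → out = 15.
4. `except IndexError` is not reached.
Result: 15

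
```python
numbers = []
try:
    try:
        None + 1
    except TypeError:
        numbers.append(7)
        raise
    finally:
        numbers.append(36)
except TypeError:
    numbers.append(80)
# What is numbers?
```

Step-by-step execution trace:
1. Inner try: `None + 1` raises TypeError.
2. Inner `except TypeError` matches → `numbers.append(7)` → numbers = [7].
3. bare `raise` re-raises TypeError.
4. Inner `finally` runs during unwinding: `numbers.append(36)` → numbers = [7, 36].
5. Outer `except TypeError` matches → `numbers.append(80)` → numbers = [7, 36, 80].
Result: [7, 36, 80]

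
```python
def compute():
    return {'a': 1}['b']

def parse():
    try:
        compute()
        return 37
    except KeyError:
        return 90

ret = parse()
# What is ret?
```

Step-by-step execution trace:
1. `parse()` calls `compute()`.
2. `compute()` evaluates `{'a': 1}['b']`, which raises KeyError; it propagates to the caller.
3. `return 37` is not reached.
4. `except KeyError` in parse matches → returns 90.
5. ret = 90.
Result: 90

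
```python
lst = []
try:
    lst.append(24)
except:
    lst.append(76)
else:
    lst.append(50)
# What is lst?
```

Step-by-step execution trace:
1. try: `lst.append(24)` → lst = [24]. No exception raised.
2. `except` is skipped.
3. `else` runs (try completed without exception): `lst.append(50)` → lst = [24, 50].
Result: [24, 50]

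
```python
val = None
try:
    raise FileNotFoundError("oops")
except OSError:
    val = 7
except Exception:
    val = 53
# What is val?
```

Step-by-step execution trace:
1. `raise FileNotFoundError(...)` raises FileNotFoundError.
2. `except OSError` matches (FileNotFoundError is a subclass of OSError) → val = 7.
3. `except Exception` is not reached.
Result: 7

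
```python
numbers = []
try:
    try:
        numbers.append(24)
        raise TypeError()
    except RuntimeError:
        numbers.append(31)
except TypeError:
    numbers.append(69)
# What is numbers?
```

Step-by-step execution trace:
1. Inner try: `numbers.append(24)` → numbers = [24].
2. `raise TypeError()` raises TypeError.
3. Inner `except RuntimeError` does not match TypeError; exception propagates to outer try.
4. Outer `except TypeError` matches → `numbers.append(69)` → numbers = [24, 69].
Result: [24, 69]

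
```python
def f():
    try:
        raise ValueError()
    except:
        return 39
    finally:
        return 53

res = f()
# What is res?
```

Step-by-step execution trace:
1. `f()` enters try: `raise ValueError()` raises ValueError.
2. bare `except` matches → `return 39` sets pending return value 39.
3. Before returning, `finally: return 53` runs and overrides the pending return.
4. f() returns 53 → res = 53.
Result: 53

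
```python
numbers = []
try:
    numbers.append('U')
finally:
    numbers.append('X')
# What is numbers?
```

Step-by-step execution trace:
1. try: `numbers.append('U')` → numbers = ['U'].
2. The try body completes without raising.
3. finally always runs: `numbers.append('X')` → numbers = ['U', 'X'].
Result: ['U', 'X']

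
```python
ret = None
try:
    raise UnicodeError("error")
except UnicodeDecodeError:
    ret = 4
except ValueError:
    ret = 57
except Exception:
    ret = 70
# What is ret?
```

Step-by-step execution trace:
1. `raise UnicodeError(...)` raises UnicodeError.
2. `except UnicodeDecodeError` does not match (UnicodeError is not a subclass of UnicodeDecodeError); skipped.
3. `except ValueError` matches (UnicodeError is a subclass of ValueError) → ret = 57.
4. `except Exception` is not reached.
Result: 57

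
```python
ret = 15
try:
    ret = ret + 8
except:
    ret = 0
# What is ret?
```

Step-by-step execution trace:
1. ret starts at 15.
2. try: `ret = ret + 8` → ret = 23. No exception raised.
3. `except` is skipped.
Result: 23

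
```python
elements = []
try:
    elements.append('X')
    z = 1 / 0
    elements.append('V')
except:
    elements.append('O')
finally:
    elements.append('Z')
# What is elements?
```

Step-by-step execution trace:
1. try: `elements.append('X')` → elements = ['X'].
2. `z = 1 / 0` raises ZeroDivisionError; `elements.append('V')` is not reached.
3. bare `except` matches → `elements.append('O')` → elements = ['X', 'O'].
4. finally always runs: `elements.append('Z')` → elements = ['X', 'O', 'Z'].
Result: ['X', 'O', 'Z']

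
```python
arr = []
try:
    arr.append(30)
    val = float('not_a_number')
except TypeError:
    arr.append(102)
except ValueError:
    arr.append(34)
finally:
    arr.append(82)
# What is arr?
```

Step-by-step execution trace:
1. try: `arr.append(30)` → arr = [30].
2. `val = float('not_a_number')` raises ValueError.
3. `except TypeError` does not match ValueError; skipped.
4. `except ValueError` matches → `arr.append(34)` → arr = [30, 34].
5. finally always runs: `arr.append(82)` → arr = [30, 34, 82].
Result: [30, 34, 82]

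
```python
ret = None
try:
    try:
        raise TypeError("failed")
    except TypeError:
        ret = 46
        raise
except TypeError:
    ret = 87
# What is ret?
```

Step-by-step execution trace:
1. Inner try: `raise TypeError("failed")` raises TypeError.
2. Inner `except TypeError` matches → ret = 46.
3. bare `raise` re-raises the same TypeError.
4. Outer `except TypeError` matches → ret = 87.
Result: 87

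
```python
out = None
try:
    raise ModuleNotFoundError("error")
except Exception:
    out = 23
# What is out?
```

Step-by-step execution trace:
1. `raise ModuleNotFoundError(...)` raises ModuleNotFoundError.
2. `except Exception` matches (ModuleNotFoundError is a subclass of Exception) → out = 23.
Result: 23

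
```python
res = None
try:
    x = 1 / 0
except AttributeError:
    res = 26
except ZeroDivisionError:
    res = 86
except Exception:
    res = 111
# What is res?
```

Step-by-step execution trace:
1. `x = 1 / 0` raises ZeroDivisionError.
2. `except AttributeError` does not match ZeroDivisionError; skipped.
3. `except ZeroDivisionError` matches → res = 86.
4. Remaining except clauses are skipped.
Result: 86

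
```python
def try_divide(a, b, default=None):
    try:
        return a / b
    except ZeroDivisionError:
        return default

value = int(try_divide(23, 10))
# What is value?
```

Step-by-step execution trace:
1. `try_divide(23, 10)` enters try: `return 23 / 10` → returns 2.3. No exception raised.
2. `except ZeroDivisionError` is skipped.
3. `int(2.3)` → 2 → value = 2.
Result: 2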